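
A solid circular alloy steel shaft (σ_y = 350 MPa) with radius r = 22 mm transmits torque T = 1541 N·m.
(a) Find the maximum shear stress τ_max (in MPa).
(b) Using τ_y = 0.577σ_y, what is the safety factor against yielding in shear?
(a) For a solid circular shaft, τ_max = T·r/J with J = π·r^4/2, i.e. τ_max = 2·T / (π·r^3). Convert r = 22 mm = 0.022 m.
  τ_max = (2 × 1541) / (π × 0.022^3) = 9.213 × 10⁷ Pa = 92.13 MPa
(b) τ_y = 0.577 × 350 = 201.95 MPa
  SF = τ_y/τ_max = 201.95 / 92.13 = 2.192
Final answer: (a) τ_max = 92.13 MPa, (b) SF = 2.192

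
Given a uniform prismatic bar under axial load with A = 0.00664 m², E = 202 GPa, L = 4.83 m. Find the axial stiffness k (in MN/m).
Model: a uniform prismatic bar under axial load, so k = (A·E) / L.
Convert to SI units:
  E = 202 GPa = 2.02 × 10¹¹ Pa
Substitute:
  k = (0.00664 × (2.02 × 10¹¹)) / 4.83
  k = 2.777 × 10⁸ N/m
Convert: k = 2.777 × 10⁸ N/m = 277.7 MN/m
Final answer: k = 277.7 MN/m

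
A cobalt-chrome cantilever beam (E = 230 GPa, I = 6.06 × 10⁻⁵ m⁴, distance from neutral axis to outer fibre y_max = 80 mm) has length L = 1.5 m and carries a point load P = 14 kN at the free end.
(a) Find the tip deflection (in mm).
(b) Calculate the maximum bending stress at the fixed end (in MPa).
(a) Tip deflection of a cantilever with an end point load: δ = P·L^3 / (3·E·I). Convert P = 14 kN = 14000 N, E = 230 GPa = 2.3 × 10¹¹ Pa.
  δ = (14000 × 1.5^3) / (3 × (2.3 × 10¹¹) × (6.06 × 10⁻⁵)) = 0.00113 m = 1.13 mm
(b) Maximum bending moment at the fixed end: M = P·L = 14000 × 1.5 = 21000 N·m. Convert y_max = 80 mm = 0.08 m.
  σ = M·y_max / I = (21000 × 0.08) / (6.06 × 10⁻⁵) = 2.772 × 10⁷ Pa = 27.72 MPa
Final answer: (a) δ = 1.13 mm, (b) σ = 27.72 MPa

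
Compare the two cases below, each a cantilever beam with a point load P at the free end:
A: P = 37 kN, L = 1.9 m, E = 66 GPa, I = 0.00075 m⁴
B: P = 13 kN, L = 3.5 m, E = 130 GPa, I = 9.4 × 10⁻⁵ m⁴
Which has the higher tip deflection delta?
Model: a cantilever beam with a point load P at the free end, so delta = (P·L^3) / (3·E·I) (SI units).
  A: delta = (37000 × 1.9^3) / (3 × (6.6 × 10¹⁰) × 0.00075) = 0.001709 m = 1.709 mm
  B: delta = (13000 × 3.5^3) / (3 × (1.3 × 10¹¹) × (9.4 × 10⁻⁵)) = 0.0152 m = 15.2 mm
15.2 mm > 1.709 mm, so B is larger.
Final answer: B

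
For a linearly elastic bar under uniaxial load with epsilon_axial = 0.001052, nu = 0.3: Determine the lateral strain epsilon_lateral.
Model: a linearly elastic bar under uniaxial load, so epsilon_lateral = -nu·epsilon_axial.
Substitute:
  epsilon_lateral = -(0.3 × 0.001052)
  epsilon_lateral = -0.0003156
Final answer: epsilon_lateral = -0.0003156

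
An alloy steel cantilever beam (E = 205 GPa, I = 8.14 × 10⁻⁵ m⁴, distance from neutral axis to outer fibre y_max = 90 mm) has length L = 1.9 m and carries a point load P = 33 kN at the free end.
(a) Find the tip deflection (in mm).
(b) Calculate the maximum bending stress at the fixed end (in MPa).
(a) Tip deflection of a cantilever with an end point load: δ = P·L^3 / (3·E·I). Convert P = 33 kN = 33000 N, E = 205 GPa = 2.05 × 10¹¹ Pa.
  δ = (33000 × 1.9^3) / (3 × (2.05 × 10¹¹) × (8.14 × 10⁻⁵)) = 0.004521 m = 4.521 mm
(b) Maximum bending moment at the fixed end: M = P·L = 33000 × 1.9 = 62700 N·m. Convert y_max = 90 mm = 0.09 m.
  σ = M·y_max / I = (62700 × 0.09) / (8.14 × 10⁻⁵) = 6.932 × 10⁷ Pa = 69.32 MPa
Final answer: (a) δ = 4.521 mm, (b) σ = 69.32 MPa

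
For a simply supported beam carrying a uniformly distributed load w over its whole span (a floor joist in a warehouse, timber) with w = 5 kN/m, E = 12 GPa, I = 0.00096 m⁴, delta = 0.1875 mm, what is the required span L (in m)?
Model: a simply supported beam carrying a uniformly distributed load w over its whole span, so delta = (5·w·L^4) / (384·E·I).
Solve for L: L = ((384·delta·E·I) / (5·w))^(1/4).
Convert to SI units:
  w = 5 kN/m = 5000 N/m
  E = 12 GPa = 1.2 × 10¹⁰ Pa
  delta = 0.1875 mm = 0.0001875 m
Substitute:
  L = ((384 × 0.0001875 × (1.2 × 10¹⁰) × 0.00096) / (5 × 5000))^(1/4)
  L = 2.4 m
Final answer: L = 2.4 m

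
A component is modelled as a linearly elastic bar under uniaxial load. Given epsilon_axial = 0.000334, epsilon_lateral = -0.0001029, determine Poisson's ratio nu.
Model: a linearly elastic bar under uniaxial load, so epsilon_lateral = -nu·epsilon_axial.
Solve for nu: nu = -epsilon_lateral / epsilon_axial.
Substitute:
  nu = -(-0.0001029) / 0.000334
  nu = 0.3081
Final answer: nu = 0.3081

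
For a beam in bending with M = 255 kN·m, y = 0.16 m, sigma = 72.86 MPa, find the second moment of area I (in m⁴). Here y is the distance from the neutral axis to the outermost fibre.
Model: a beam in bending, so sigma = (M·y) / I.
Solve for I: I = (M·y) / sigma.
Convert to SI units:
  M = 255 kN·m = 255000 N·m
  sigma = 72.86 MPa = 7.286 × 10⁷ Pa
Substitute:
  I = (255000 × 0.16) / (7.286 × 10⁷)
  I = 0.00056 m⁴
Final answer: I = 0.00056 m⁴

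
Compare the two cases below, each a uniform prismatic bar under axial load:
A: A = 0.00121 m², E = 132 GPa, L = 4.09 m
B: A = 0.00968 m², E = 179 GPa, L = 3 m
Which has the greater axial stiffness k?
Model: a uniform prismatic bar under axial load, so k = (A·E) / L (SI units).
  A: k = (0.00121 × (1.32 × 10¹¹)) / 4.09 = 3.905 × 10⁷ N/m = 39.05 MN/m
  B: k = (0.00968 × (1.79 × 10¹¹)) / 3 = 5.776 × 10⁸ N/m = 577.6 MN/m
577.6 MN/m > 39.05 MN/m, so B is larger.
Final answer: B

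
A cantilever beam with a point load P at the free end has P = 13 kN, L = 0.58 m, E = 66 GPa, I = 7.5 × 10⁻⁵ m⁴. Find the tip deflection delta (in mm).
Model: a cantilever beam with a point load P at the free end, so delta = (P·L^3) / (3·E·I).
Convert to SI units:
  P = 13 kN = 13000 N
  E = 66 GPa = 6.6 × 10¹⁰ Pa
Substitute:
  delta = (13000 × 0.58^3) / (3 × (6.6 × 10¹⁰) × (7.5 × 10⁻⁵))
  delta = 0.0001708 m
Convert: delta = 0.0001708 m = 0.1708 mm
Final answer: delta = 0.1708 mm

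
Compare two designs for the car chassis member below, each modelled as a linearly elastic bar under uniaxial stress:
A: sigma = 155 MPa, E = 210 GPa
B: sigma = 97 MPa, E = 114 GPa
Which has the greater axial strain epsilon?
Model: a linearly elastic bar under uniaxial stress, so epsilon = sigma / E (SI units).
  A: epsilon = (1.55 × 10⁸) / (2.1 × 10¹¹) = 0.0007381
  B: epsilon = (9.7 × 10⁷) / (1.14 × 10¹¹) = 0.0008509
0.0008509 > 0.0007381, so B is larger.
Final answer: B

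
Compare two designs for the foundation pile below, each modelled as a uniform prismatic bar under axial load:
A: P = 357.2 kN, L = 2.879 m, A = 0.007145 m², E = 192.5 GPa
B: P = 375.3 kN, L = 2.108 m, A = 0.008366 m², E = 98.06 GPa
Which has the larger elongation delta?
Model: a uniform prismatic bar under axial load, so delta = (P·L) / (A·E) (SI units).
  A: delta = (357200 × 2.879) / (0.007145 × (1.925 × 10¹¹)) = 0.0007477 m = 0.7477 mm
  B: delta = (375300 × 2.108) / (0.008366 × (9.806 × 10¹⁰)) = 0.0009644 m = 0.9644 mm
0.9644 mm > 0.7477 mm, so B is larger.
Final answer: B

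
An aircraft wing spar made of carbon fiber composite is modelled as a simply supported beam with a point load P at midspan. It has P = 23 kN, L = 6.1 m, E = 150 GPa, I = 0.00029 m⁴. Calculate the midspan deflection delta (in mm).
Model: a simply supported beam with a point load P at midspan, so delta = (P·L^3) / (48·E·I).
Convert to SI units:
  P = 23 kN = 23000 N
  E = 150 GPa = 1.5 × 10¹¹ Pa
Substitute:
  delta = (23000 × 6.1^3) / (48 × (1.5 × 10¹¹) × 0.00029)
  delta = 0.0025 m
Convert: delta = 0.0025 m = 2.5 mm
Final answer: delta = 2.5 mm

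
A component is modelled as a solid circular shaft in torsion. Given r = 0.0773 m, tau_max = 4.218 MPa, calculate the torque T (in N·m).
Model: a solid circular shaft in torsion, so tau_max = (2·T) / (π·r^3).
Solve for T: T = (π·tau_max·r^3) / 2.
Convert to SI units:
  tau_max = 4.218 MPa = 4.218 × 10⁶ Pa
Substitute:
  T = (π × (4.218 × 10⁶) × 0.0773^3) / 2
  T = 3060 N·m
Final answer: T = 3060 N·m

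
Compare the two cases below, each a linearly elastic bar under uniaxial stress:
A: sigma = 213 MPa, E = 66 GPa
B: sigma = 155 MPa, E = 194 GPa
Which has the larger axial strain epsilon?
Model: a linearly elastic bar under uniaxial stress, so epsilon = sigma / E (SI units).
  A: epsilon = (2.13 × 10⁸) / (6.6 × 10¹⁰) = 0.003227
  B: epsilon = (1.55 × 10⁸) / (1.94 × 10¹¹) = 0.000799
0.003227 > 0.000799, so A is larger.
Final answer: A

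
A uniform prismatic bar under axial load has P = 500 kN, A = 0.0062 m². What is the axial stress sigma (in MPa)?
Model: a uniform prismatic bar under axial load, so sigma = P / A.
Convert to SI units:
  P = 500 kN = 500000 N
Substitute:
  sigma = 500000 / 0.0062
  sigma = 8.065 × 10⁷ Pa
Convert: sigma = 8.065 × 10⁷ Pa = 80.65 MPa
Final answer: sigma = 80.65 MPa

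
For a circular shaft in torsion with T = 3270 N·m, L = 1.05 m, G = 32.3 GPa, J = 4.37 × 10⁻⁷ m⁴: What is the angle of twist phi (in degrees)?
Model: a circular shaft in torsion, so phi = (T·L) / (G·J).
Convert to SI units:
  G = 32.3 GPa = 3.23 × 10¹⁰ Pa
Substitute:
  phi = (3270 × 1.05) / ((3.23 × 10¹⁰) × (4.37 × 10⁻⁷))
  phi = 0.2433 rad
Convert to degrees: phi = 0.2433 × 180/π = 13.94°
Final answer: phi = 13.94°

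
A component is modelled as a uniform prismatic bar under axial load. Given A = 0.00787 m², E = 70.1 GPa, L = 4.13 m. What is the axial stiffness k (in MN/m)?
Model: a uniform prismatic bar under axial load, so k = (A·E) / L.
Convert to SI units:
  E = 70.1 GPa = 7.01 × 10¹⁰ Pa
Substitute:
  k = (0.00787 × (7.01 × 10¹⁰)) / 4.13
  k = 1.336 × 10⁸ N/m
Convert: k = 1.336 × 10⁸ N/m = 133.6 MN/m
Final answer: k = 133.6 MN/m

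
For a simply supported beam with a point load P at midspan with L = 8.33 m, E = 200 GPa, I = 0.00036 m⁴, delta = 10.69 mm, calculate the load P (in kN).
Model: a simply supported beam with a point load P at midspan, so delta = (P·L^3) / (48·E·I).
Solve for P: P = (48·delta·E·I) / L^3.
Convert to SI units:
  E = 200 GPa = 2 × 10¹¹ Pa
  delta = 10.69 mm = 0.01069 m
Substitute:
  P = (48 × 0.01069 × (2 × 10¹¹) × 0.00036) / 8.33^3
  P = 63920 N
Convert: P = 63920 N = 63.92 kN
Final answer: P = 63.92 kN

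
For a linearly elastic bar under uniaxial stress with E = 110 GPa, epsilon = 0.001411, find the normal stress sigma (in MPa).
Model: a linearly elastic bar under uniaxial stress, so epsilon = sigma / E.
Solve for sigma: sigma = epsilon·E.
Convert to SI units:
  E = 110 GPa = 1.1 × 10¹¹ Pa
Substitute:
  sigma = 0.001411 × (1.1 × 10¹¹)
  sigma = 1.552 × 10⁸ Pa
Convert: sigma = 1.552 × 10⁸ Pa = 155.2 MPa
Final answer: sigma = 155.2 MPa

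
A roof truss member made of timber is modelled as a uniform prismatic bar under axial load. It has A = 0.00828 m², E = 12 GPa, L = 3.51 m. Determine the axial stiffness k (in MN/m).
Model: a uniform prismatic bar under axial load, so k = (A·E) / L.
Convert to SI units:
  E = 12 GPa = 1.2 × 10¹⁰ Pa
Substitute:
  k = (0.00828 × (1.2 × 10¹⁰)) / 3.51
  k = 2.831 × 10⁷ N/m
Convert: k = 2.831 × 10⁷ N/m = 28.31 MN/m
Final answer: k = 28.31 MN/m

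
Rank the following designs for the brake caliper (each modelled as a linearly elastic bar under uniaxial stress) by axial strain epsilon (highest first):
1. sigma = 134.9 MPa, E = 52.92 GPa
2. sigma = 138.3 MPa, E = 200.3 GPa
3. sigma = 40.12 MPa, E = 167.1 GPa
Model: a linearly elastic bar under uniaxial stress, so epsilon = sigma / E (SI units).
  Case 1: epsilon = (1.349 × 10⁸) / (5.292 × 10¹⁰) = 0.002549
  Case 2: epsilon = (1.383 × 10⁸) / (2.003 × 10¹¹) = 0.0006905
  Case 3: epsilon = (4.012 × 10⁷) / (1.671 × 10¹¹) = 0.0002401
Ordering: 0.002549 (case 1) > 0.0006905 (case 2) > 0.0002401 (case 3)
Final answer: 1, 2, 3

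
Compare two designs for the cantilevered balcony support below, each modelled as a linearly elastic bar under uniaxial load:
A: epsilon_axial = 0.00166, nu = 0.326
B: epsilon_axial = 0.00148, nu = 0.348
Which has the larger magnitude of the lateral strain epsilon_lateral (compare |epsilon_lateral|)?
Model: a linearly elastic bar under uniaxial load, so epsilon_lateral = -nu·epsilon_axial (SI units).
  A: epsilon_lateral = -(0.326 × 0.00166) = -0.0005412
  B: epsilon_lateral = -(0.348 × 0.00148) = -0.000515
|epsilon_lateral|: A = 0.0005412, B = 0.000515, so A is larger in magnitude.
Final answer: A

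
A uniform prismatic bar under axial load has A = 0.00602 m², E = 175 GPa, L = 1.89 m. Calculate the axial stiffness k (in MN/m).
Model: a uniform prismatic bar under axial load, so k = (A·E) / L.
Convert to SI units:
  E = 175 GPa = 1.75 × 10¹¹ Pa
Substitute:
  k = (0.00602 × (1.75 × 10¹¹)) / 1.89
  k = 5.574 × 10⁸ N/m
Convert: k = 5.574 × 10⁸ N/m = 557.4 MN/m
Final answer: k = 557.4 MN/m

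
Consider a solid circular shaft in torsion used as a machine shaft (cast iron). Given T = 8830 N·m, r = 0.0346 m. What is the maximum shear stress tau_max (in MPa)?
Model: a solid circular shaft in torsion, so tau_max = (2·T) / (π·r^3).
Substitute:
  tau_max = (2 × 8830) / (π × 0.0346^3)
  tau_max = 1.357 × 10⁸ Pa
Convert: tau_max = 1.357 × 10⁸ Pa = 135.7 MPa
Final answer: tau_max = 135.7 MPa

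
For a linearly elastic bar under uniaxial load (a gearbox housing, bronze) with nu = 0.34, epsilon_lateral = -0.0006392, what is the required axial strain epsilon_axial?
Model: a linearly elastic bar under uniaxial load, so epsilon_lateral = -nu·epsilon_axial.
Solve for epsilon_axial: epsilon_axial = -epsilon_lateral / nu.
Substitute:
  epsilon_axial = -(-0.0006392) / 0.34
  epsilon_axial = 0.00188
Final answer: epsilon_axial = 0.00188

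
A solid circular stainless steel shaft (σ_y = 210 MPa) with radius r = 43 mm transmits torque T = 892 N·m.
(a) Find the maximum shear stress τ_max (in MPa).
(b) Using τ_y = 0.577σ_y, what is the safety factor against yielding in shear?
(a) For a solid circular shaft, τ_max = T·r/J with J = π·r^4/2, i.e. τ_max = 2·T / (π·r^3). Convert r = 43 mm = 0.043 m.
  τ_max = (2 × 892) / (π × 0.043^3) = 7.142 × 10⁶ Pa = 7.142 MPa
(b) τ_y = 0.577 × 210 = 121.17 MPa
  SF = τ_y/τ_max = 121.17 / 7.142 = 16.97
Final answer: (a) τ_max = 7.142 MPa, (b) SF = 16.97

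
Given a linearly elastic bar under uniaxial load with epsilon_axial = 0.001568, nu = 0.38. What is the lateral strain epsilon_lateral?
Model: a linearly elastic bar under uniaxial load, so epsilon_lateral = -nu·epsilon_axial.
Substitute:
  epsilon_lateral = -(0.38 × 0.001568)
  epsilon_lateral = -0.0005958
Final answer: epsilon_lateral = -0.0005958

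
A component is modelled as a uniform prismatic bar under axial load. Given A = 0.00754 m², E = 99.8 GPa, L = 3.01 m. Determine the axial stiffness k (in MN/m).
Model: a uniform prismatic bar under axial load, so k = (A·E) / L.
Convert to SI units:
  E = 99.8 GPa = 9.98 × 10¹⁰ Pa
Substitute:
  k = (0.00754 × (9.98 × 10¹⁰)) / 3.01
  k = 2.5 × 10⁸ N/m
Convert: k = 2.5 × 10⁸ N/m = 250 MN/m
Final answer: k = 250 MN/m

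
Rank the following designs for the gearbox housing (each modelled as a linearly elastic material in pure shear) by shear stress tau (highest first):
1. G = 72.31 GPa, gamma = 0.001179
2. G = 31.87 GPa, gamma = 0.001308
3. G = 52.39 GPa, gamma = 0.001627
Model: a linearly elastic material in pure shear, so tau = G·gamma (SI units).
  Case 1: tau = (7.231 × 10¹⁰) × 0.001179 = 8.525 × 10⁷ Pa = 85.25 MPa
  Case 2: tau = (3.187 × 10¹⁰) × 0.001308 = 4.169 × 10⁷ Pa = 41.69 MPa
  Case 3: tau = (5.239 × 10¹⁰) × 0.001627 = 8.524 × 10⁷ Pa = 85.24 MPa
Ordering: 85.25 MPa (case 1) > 85.24 MPa (case 3) > 41.69 MPa (case 2)
Final answer: 1, 3, 2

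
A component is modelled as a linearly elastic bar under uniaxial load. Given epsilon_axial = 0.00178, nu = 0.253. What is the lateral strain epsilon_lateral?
Model: a linearly elastic bar under uniaxial load, so epsilon_lateral = -nu·epsilon_axial.
Substitute:
  epsilon_lateral = -(0.253 × 0.00178)
  epsilon_lateral = -0.0004503
Final answer: epsilon_lateral = -0.0004503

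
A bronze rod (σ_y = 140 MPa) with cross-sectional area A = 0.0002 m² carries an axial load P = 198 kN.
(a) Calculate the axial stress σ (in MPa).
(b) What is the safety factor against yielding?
(a) Axial stress σ = P/A. Convert P = 198 kN = 198000 N.
  σ = 198000 / 0.0002 = 9.9 × 10⁸ Pa = 990 MPa
(b) Safety factor SF = σ_y/σ = 140 / 990 = 0.1414
Final answer: (a) σ = 990 MPa, (b) SF = 0.1414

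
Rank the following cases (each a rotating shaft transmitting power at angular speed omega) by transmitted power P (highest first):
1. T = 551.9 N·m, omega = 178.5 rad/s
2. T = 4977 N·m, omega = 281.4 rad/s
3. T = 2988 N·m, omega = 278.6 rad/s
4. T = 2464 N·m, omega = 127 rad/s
Model: a rotating shaft transmitting power at angular speed omega, so P = T·omega (SI units).
  Case 1: P = 551.9 × 178.5 = 98510 W = 98.51 kW
  Case 2: P = 4977 × 281.4 = 1.401 × 10⁶ W = 1401 kW
  Case 3: P = 2988 × 278.6 = 832500 W = 832.5 kW
  Case 4: P = 2464 × 127 = 312900 W = 312.9 kW
Ordering: 1401 kW (case 2) > 832.5 kW (case 3) > 312.9 kW (case 4) > 98.51 kW (case 1)
Final answer: 2, 3, 4, 1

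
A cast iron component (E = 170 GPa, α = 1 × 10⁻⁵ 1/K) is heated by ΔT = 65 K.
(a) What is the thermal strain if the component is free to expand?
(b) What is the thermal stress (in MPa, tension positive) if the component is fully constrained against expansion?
(a) Free thermal strain ε_th = α·ΔT = (1 × 10⁻⁵) × 65 = 0.00065
(b) Fully constrained, the expansion is suppressed, so σ = -E·α·ΔT. Convert E = 170 GPa = 1.7 × 10¹¹ Pa.
  σ = -(1.7 × 10¹¹) × (1 × 10⁻⁵) × 65 = -1.105 × 10⁸ Pa = -110.5 MPa (compressive)
Final answer: (a) ε_th = 0.00065, (b) σ = -110.5 MPa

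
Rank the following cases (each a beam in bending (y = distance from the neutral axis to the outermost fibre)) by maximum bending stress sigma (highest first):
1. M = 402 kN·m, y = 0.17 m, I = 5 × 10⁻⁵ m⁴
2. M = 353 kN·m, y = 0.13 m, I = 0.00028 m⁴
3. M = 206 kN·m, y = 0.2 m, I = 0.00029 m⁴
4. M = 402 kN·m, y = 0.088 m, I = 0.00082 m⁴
Model: a beam in bending (y = distance from the neutral axis to the outermost fibre), so sigma = (M·y) / I (SI units).
  Case 1: sigma = (402000 × 0.17) / (5 × 10⁻⁵) = 1.367 × 10⁹ Pa = 1367 MPa
  Case 2: sigma = (353000 × 0.13) / 0.00028 = 1.639 × 10⁸ Pa = 163.9 MPa
  Case 3: sigma = (206000 × 0.2) / 0.00029 = 1.421 × 10⁸ Pa = 142.1 MPa
  Case 4: sigma = (402000 × 0.088) / 0.00082 = 4.314 × 10⁷ Pa = 43.14 MPa
Ordering: 1367 MPa (case 1) > 163.9 MPa (case 2) > 142.1 MPa (case 3) > 43.14 MPa (case 4)
Final answer: 1, 2, 3, 4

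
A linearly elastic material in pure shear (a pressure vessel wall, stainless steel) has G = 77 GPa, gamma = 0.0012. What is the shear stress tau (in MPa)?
Model: a linearly elastic material in pure shear, so tau = G·gamma.
Convert to SI units:
  G = 77 GPa = 7.7 × 10¹⁰ Pa
Substitute:
  tau = (7.7 × 10¹⁰) × 0.0012
  tau = 9.24 × 10⁷ Pa
Convert: tau = 9.24 × 10⁷ Pa = 92.4 MPa
Final answer: tau = 92.4 MPa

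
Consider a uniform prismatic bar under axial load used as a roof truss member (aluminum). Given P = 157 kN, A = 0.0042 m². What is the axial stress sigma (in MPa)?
Model: a uniform prismatic bar under axial load, so sigma = P / A.
Convert to SI units:
  P = 157 kN = 157000 N
Substitute:
  sigma = 157000 / 0.0042
  sigma = 3.738 × 10⁷ Pa
Convert: sigma = 3.738 × 10⁷ Pa = 37.38 MPa
Final answer: sigma = 37.38 MPa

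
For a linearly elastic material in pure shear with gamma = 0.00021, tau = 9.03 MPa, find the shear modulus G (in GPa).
Model: a linearly elastic material in pure shear, so tau = G·gamma.
Solve for G: G = tau / gamma.
Convert to SI units:
  tau = 9.03 MPa = 9.03 × 10⁶ Pa
Substitute:
  G = (9.03 × 10⁶) / 0.00021
  G = 4.3 × 10¹⁰ Pa
Convert: G = 4.3 × 10¹⁰ Pa = 43 GPa
Final answer: G = 43 GPa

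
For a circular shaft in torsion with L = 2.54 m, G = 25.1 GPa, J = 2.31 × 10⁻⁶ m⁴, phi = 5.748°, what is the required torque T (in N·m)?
Model: a circular shaft in torsion, so phi = (T·L) / (G·J).
Solve for T: T = (phi·G·J) / L.
Convert to SI units:
  G = 25.1 GPa = 2.51 × 10¹⁰ Pa
  phi = 5.748° = 0.1003 rad
Substitute:
  T = (0.1003 × (2.51 × 10¹⁰) × (2.31 × 10⁻⁶)) / 2.54
  T = 2290 N·m
Final answer: T = 2290 N·m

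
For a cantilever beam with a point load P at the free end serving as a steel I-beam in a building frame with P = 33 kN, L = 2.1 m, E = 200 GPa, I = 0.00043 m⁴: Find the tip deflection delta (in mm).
Model: a cantilever beam with a point load P at the free end, so delta = (P·L^3) / (3·E·I).
Convert to SI units:
  P = 33 kN = 33000 N
  E = 200 GPa = 2 × 10¹¹ Pa
Substitute:
  delta = (33000 × 2.1^3) / (3 × (2 × 10¹¹) × 0.00043)
  delta = 0.001185 m
Convert: delta = 0.001185 m = 1.185 mm
Final answer: delta = 1.185 mm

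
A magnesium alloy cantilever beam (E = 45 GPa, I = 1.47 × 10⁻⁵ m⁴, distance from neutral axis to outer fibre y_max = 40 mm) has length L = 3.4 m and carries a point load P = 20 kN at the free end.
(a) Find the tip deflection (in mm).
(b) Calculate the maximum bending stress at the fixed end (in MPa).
(a) Tip deflection of a cantilever with an end point load: δ = P·L^3 / (3·E·I). Convert P = 20 kN = 20000 N, E = 45 GPa = 4.5 × 10¹⁰ Pa.
  δ = (20000 × 3.4^3) / (3 × (4.5 × 10¹⁰) × (1.47 × 10⁻⁵)) = 0.3961 m = 396.1 mm
(b) Maximum bending moment at the fixed end: M = P·L = 20000 × 3.4 = 68000 N·m. Convert y_max = 40 mm = 0.04 m.
  σ = M·y_max / I = (68000 × 0.04) / (1.47 × 10⁻⁵) = 1.85 × 10⁸ Pa = 185 MPa
Final answer: (a) δ = 396.1 mm, (b) σ = 185 MPa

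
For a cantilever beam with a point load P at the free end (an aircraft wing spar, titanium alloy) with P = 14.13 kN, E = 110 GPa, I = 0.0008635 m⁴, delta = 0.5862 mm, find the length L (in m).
Model: a cantilever beam with a point load P at the free end, so delta = (P·L^3) / (3·E·I).
Solve for L: L = ((3·delta·E·I) / P)^(1/3).
Convert to SI units:
  P = 14.13 kN = 14130 N
  E = 110 GPa = 1.1 × 10¹¹ Pa
  delta = 0.5862 mm = 0.0005862 m
Substitute:
  L = ((3 × 0.0005862 × (1.1 × 10¹¹) × 0.0008635) / 14130)^(1/3)
  L = 2.278 m
Final answer: L = 2.278 m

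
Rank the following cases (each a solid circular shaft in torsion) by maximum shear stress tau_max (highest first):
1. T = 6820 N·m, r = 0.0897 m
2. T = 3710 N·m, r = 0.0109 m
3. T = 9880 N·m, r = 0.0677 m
Model: a solid circular shaft in torsion, so tau_max = (2·T) / (π·r^3) (SI units).
  Case 1: tau_max = (2 × 6820) / (π × 0.0897^3) = 6.016 × 10⁶ Pa = 6.016 MPa
  Case 2: tau_max = (2 × 3710) / (π × 0.0109^3) = 1.824 × 10⁹ Pa = 1824 MPa
  Case 3: tau_max = (2 × 9880) / (π × 0.0677^3) = 2.027 × 10⁷ Pa = 20.27 MPa
Ordering: 1824 MPa (case 2) > 20.27 MPa (case 3) > 6.016 MPa (case 1)
Final answer: 2, 3, 1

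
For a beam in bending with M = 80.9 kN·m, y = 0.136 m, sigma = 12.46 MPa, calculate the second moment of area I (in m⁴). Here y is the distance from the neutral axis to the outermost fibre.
Model: a beam in bending, so sigma = (M·y) / I.
Solve for I: I = (M·y) / sigma.
Convert to SI units:
  M = 80.9 kN·m = 80900 N·m
  sigma = 12.46 MPa = 1.246 × 10⁷ Pa
Substitute:
  I = (80900 × 0.136) / (1.246 × 10⁷)
  I = 0.000883 m⁴
Final answer: I = 0.000883 m⁴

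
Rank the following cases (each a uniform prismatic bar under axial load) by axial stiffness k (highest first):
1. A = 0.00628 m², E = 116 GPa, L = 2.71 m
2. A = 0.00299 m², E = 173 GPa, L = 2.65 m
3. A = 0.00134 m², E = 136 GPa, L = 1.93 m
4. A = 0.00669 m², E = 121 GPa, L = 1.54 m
Model: a uniform prismatic bar under axial load, so k = (A·E) / L (SI units).
  Case 1: k = (0.00628 × (1.16 × 10¹¹)) / 2.71 = 2.688 × 10⁸ N/m = 268.8 MN/m
  Case 2: k = (0.00299 × (1.73 × 10¹¹)) / 2.65 = 1.952 × 10⁸ N/m = 195.2 MN/m
  Case 3: k = (0.00134 × (1.36 × 10¹¹)) / 1.93 = 9.442 × 10⁷ N/m = 94.42 MN/m
  Case 4: k = (0.00669 × (1.21 × 10¹¹)) / 1.54 = 5.256 × 10⁸ N/m = 525.6 MN/m
Ordering: 525.6 MN/m (case 4) > 268.8 MN/m (case 1) > 195.2 MN/m (case 2) > 94.42 MN/m (case 3)
Final answer: 4, 1, 2, 3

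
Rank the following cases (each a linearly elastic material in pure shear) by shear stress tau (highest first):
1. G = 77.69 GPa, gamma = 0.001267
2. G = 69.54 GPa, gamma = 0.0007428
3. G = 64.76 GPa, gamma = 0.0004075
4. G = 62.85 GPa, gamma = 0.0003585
Model: a linearly elastic material in pure shear, so tau = G·gamma (SI units).
  Case 1: tau = (7.769 × 10¹⁰) × 0.001267 = 9.843 × 10⁷ Pa = 98.43 MPa
  Case 2: tau = (6.954 × 10¹⁰) × 0.0007428 = 5.165 × 10⁷ Pa = 51.65 MPa
  Case 3: tau = (6.476 × 10¹⁰) × 0.0004075 = 2.639 × 10⁷ Pa = 26.39 MPa
  Case 4: tau = (6.285 × 10¹⁰) × 0.0003585 = 2.253 × 10⁷ Pa = 22.53 MPa
Ordering: 98.43 MPa (case 1) > 51.65 MPa (case 2) > 26.39 MPa (case 3) > 22.53 MPa (case 4)
Final answer: 1, 2, 3, 4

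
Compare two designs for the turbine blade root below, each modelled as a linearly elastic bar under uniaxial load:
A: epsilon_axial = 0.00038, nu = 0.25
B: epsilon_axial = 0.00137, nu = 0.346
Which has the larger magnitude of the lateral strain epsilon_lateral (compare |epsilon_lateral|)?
Model: a linearly elastic bar under uniaxial load, so epsilon_lateral = -nu·epsilon_axial (SI units).
  A: epsilon_lateral = -(0.25 × 0.00038) = -9.5 × 10⁻⁵
  B: epsilon_lateral = -(0.346 × 0.00137) = -0.000474
|epsilon_lateral|: A = 9.5 × 10⁻⁵, B = 0.000474, so B is larger in magnitude.
Final answer: B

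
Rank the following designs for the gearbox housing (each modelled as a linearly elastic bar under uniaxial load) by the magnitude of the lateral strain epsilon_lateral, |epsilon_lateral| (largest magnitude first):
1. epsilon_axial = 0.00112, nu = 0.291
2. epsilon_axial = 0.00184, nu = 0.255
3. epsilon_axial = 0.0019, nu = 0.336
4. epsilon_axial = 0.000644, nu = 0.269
Model: a linearly elastic bar under uniaxial load, so epsilon_lateral = -nu·epsilon_axial (SI units).
  Case 1: epsilon_lateral = -(0.291 × 0.00112) = -0.0003259
  Case 2: epsilon_lateral = -(0.255 × 0.00184) = -0.0004692
  Case 3: epsilon_lateral = -(0.336 × 0.0019) = -0.0006384
  Case 4: epsilon_lateral = -(0.269 × 0.000644) = -0.0001732
Ordering by |epsilon_lateral|: 0.0006384 (case 3) > 0.0004692 (case 2) > 0.0003259 (case 1) > 0.0001732 (case 4)
Final answer: 3, 2, 1, 4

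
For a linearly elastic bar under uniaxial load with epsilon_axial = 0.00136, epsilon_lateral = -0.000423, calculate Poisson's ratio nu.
Model: a linearly elastic bar under uniaxial load, so epsilon_lateral = -nu·epsilon_axial.
Solve for nu: nu = -epsilon_lateral / epsilon_axial.
Substitute:
  nu = -(-0.000423) / 0.00136
  nu = 0.311
Final answer: nu = 0.311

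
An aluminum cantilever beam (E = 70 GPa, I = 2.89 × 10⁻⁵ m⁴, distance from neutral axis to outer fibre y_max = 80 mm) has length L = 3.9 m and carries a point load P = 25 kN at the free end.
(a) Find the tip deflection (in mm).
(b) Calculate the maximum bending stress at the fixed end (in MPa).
(a) Tip deflection of a cantilever with an end point load: δ = P·L^3 / (3·E·I). Convert P = 25 kN = 25000 N, E = 70 GPa = 7 × 10¹⁰ Pa.
  δ = (25000 × 3.9^3) / (3 × (7 × 10¹⁰) × (2.89 × 10⁻⁵)) = 0.2444 m = 244.4 mm
(b) Maximum bending moment at the fixed end: M = P·L = 25000 × 3.9 = 97500 N·m. Convert y_max = 80 mm = 0.08 m.
  σ = M·y_max / I = (97500 × 0.08) / (2.89 × 10⁻⁵) = 2.699 × 10⁸ Pa = 269.9 MPa
Final answer: (a) δ = 244.4 mm, (b) σ = 269.9 MPa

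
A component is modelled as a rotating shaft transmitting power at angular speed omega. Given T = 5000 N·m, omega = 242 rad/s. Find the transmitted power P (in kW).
Model: a rotating shaft transmitting power at angular speed omega, so P = T·omega.
Substitute:
  P = 5000 × 242
  P = 1.21 × 10⁶ W
Convert: P = 1.21 × 10⁶ W = 1210 kW
Final answer: P = 1210 kW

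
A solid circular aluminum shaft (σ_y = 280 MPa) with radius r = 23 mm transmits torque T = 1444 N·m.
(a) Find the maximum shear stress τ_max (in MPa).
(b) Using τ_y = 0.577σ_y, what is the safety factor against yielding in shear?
(a) For a solid circular shaft, τ_max = T·r/J with J = π·r^4/2, i.e. τ_max = 2·T / (π·r^3). Convert r = 23 mm = 0.023 m.
  τ_max = (2 × 1444) / (π × 0.023^3) = 7.556 × 10⁷ Pa = 75.56 MPa
(b) τ_y = 0.577 × 280 = 161.56 MPa
  SF = τ_y/τ_max = 161.56 / 75.56 = 2.138
Final answer: (a) τ_max = 75.56 MPa, (b) SF = 2.138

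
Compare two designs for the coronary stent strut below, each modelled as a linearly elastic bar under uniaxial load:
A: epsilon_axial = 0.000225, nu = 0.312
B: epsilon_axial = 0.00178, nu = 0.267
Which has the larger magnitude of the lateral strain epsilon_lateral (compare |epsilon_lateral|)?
Model: a linearly elastic bar under uniaxial load, so epsilon_lateral = -nu·epsilon_axial (SI units).
  A: epsilon_lateral = -(0.312 × 0.000225) = -7.02 × 10⁻⁵
  B: epsilon_lateral = -(0.267 × 0.00178) = -0.0004753
|epsilon_lateral|: A = 7.02 × 10⁻⁵, B = 0.0004753, so B is larger in magnitude.
Final answer: B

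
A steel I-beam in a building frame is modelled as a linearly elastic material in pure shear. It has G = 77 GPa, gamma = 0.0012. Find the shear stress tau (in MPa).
Model: a linearly elastic material in pure shear, so tau = G·gamma.
Convert to SI units:
  G = 77 GPa = 7.7 × 10¹⁰ Pa
Substitute:
  tau = (7.7 × 10¹⁰) × 0.0012
  tau = 9.24 × 10⁷ Pa
Convert: tau = 9.24 × 10⁷ Pa = 92.4 MPa
Final answer: tau = 92.4 MPa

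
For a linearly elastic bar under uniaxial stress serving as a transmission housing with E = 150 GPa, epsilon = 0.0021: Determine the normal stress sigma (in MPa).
Model: a linearly elastic bar under uniaxial stress, so sigma = E·epsilon.
Convert to SI units:
  E = 150 GPa = 1.5 × 10¹¹ Pa
Substitute:
  sigma = (1.5 × 10¹¹) × 0.0021
  sigma = 3.15 × 10⁸ Pa
Convert: sigma = 3.15 × 10⁸ Pa = 315 MPa
Final answer: sigma = 315 MPa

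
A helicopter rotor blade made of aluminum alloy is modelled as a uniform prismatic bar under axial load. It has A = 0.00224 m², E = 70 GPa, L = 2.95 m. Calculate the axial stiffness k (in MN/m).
Model: a uniform prismatic bar under axial load, so k = (A·E) / L.
Convert to SI units:
  E = 70 GPa = 7 × 10¹⁰ Pa
Substitute:
  k = (0.00224 × (7 × 10¹⁰)) / 2.95
  k = 5.315 × 10⁷ N/m
Convert: k = 5.315 × 10⁷ N/m = 53.15 MN/m
Final answer: k = 53.15 MN/m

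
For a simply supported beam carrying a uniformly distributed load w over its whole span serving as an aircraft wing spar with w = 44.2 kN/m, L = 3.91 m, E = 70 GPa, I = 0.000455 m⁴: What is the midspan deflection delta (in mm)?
Model: a simply supported beam carrying a uniformly distributed load w over its whole span, so delta = (5·w·L^4) / (384·E·I).
Convert to SI units:
  w = 44.2 kN/m = 44200 N/m
  E = 70 GPa = 7 × 10¹⁰ Pa
Substitute:
  delta = (5 × 44200 × 3.91^4) / (384 × (7 × 10¹⁰) × 0.000455)
  delta = 0.004223 m
Convert: delta = 0.004223 m = 4.223 mm
Final answer: delta = 4.223 mm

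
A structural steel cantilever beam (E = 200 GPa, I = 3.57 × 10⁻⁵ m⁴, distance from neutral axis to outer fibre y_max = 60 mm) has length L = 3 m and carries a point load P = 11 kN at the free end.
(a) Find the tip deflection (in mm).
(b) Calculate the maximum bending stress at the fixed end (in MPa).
(a) Tip deflection of a cantilever with an end point load: δ = P·L^3 / (3·E·I). Convert P = 11 kN = 11000 N, E = 200 GPa = 2 × 10¹¹ Pa.
  δ = (11000 × 3^3) / (3 × (2 × 10¹¹) × (3.57 × 10⁻⁵)) = 0.01387 m = 13.87 mm
(b) Maximum bending moment at the fixed end: M = P·L = 11000 × 3 = 33000 N·m. Convert y_max = 60 mm = 0.06 m.
  σ = M·y_max / I = (33000 × 0.06) / (3.57 × 10⁻⁵) = 5.546 × 10⁷ Pa = 55.46 MPa
Final answer: (a) δ = 13.87 mm, (b) σ = 55.46 MPa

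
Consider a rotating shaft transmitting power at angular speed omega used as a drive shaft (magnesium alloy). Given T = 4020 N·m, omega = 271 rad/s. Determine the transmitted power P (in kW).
Model: a rotating shaft transmitting power at angular speed omega, so P = T·omega.
Substitute:
  P = 4020 × 271
  P = 1.089 × 10⁶ W
Convert: P = 1.089 × 10⁶ W = 1089 kW
Final answer: P = 1089 kW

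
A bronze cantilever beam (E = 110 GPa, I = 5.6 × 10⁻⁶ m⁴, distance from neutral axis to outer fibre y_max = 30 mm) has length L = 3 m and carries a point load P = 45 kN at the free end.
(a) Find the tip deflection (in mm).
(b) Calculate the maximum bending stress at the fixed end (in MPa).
(a) Tip deflection of a cantilever with an end point load: δ = P·L^3 / (3·E·I). Convert P = 45 kN = 45000 N, E = 110 GPa = 1.1 × 10¹¹ Pa.
  δ = (45000 × 3^3) / (3 × (1.1 × 10¹¹) × (5.6 × 10⁻⁶)) = 0.6575 m = 657.5 mm
(b) Maximum bending moment at the fixed end: M = P·L = 45000 × 3 = 135000 N·m. Convert y_max = 30 mm = 0.03 m.
  σ = M·y_max / I = (135000 × 0.03) / (5.6 × 10⁻⁶) = 7.232 × 10⁸ Pa = 723.2 MPa
Final answer: (a) δ = 657.5 mm, (b) σ = 723.2 MPa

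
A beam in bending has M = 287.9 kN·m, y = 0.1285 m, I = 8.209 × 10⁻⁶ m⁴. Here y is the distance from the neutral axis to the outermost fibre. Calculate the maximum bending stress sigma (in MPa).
Model: a beam in bending, so sigma = (M·y) / I.
Convert to SI units:
  M = 287.9 kN·m = 287900 N·m
Substitute:
  sigma = (287900 × 0.1285) / (8.209 × 10⁻⁶)
  sigma = 4.507 × 10⁹ Pa
Convert: sigma = 4.507 × 10⁹ Pa = 4507 MPa
Final answer: sigma = 4507 MPa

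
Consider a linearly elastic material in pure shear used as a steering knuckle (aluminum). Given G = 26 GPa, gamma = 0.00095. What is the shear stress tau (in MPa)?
Model: a linearly elastic material in pure shear, so tau = G·gamma.
Convert to SI units:
  G = 26 GPa = 2.6 × 10¹⁰ Pa
Substitute:
  tau = (2.6 × 10¹⁰) × 0.00095
  tau = 2.47 × 10⁷ Pa
Convert: tau = 2.47 × 10⁷ Pa = 24.7 MPa
Final answer: tau = 24.7 MPa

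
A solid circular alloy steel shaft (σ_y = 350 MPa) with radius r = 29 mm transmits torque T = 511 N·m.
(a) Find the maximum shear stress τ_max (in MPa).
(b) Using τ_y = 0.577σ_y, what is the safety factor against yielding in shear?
(a) For a solid circular shaft, τ_max = T·r/J with J = π·r^4/2, i.e. τ_max = 2·T / (π·r^3). Convert r = 29 mm = 0.029 m.
  τ_max = (2 × 511) / (π × 0.029^3) = 1.334 × 10⁷ Pa = 13.34 MPa
(b) τ_y = 0.577 × 350 = 201.95 MPa
  SF = τ_y/τ_max = 201.95 / 13.34 = 15.14
Final answer: (a) τ_max = 13.34 MPa, (b) SF = 15.14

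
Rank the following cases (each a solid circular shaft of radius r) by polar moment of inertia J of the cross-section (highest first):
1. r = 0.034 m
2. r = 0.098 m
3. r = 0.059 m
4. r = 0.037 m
Model: a solid circular shaft of radius r, so J = (π·r^4) / 2 (SI units).
  Case 1: J = (π × 0.034^4) / 2 = 2.099 × 10⁻⁶ m⁴
  Case 2: J = (π × 0.098^4) / 2 = 0.0001449 m⁴
  Case 3: J = (π × 0.059^4) / 2 = 1.903 × 10⁻⁵ m⁴
  Case 4: J = (π × 0.037^4) / 2 = 2.944 × 10⁻⁶ m⁴
Ordering: 0.0001449 m⁴ (case 2) > 1.903 × 10⁻⁵ m⁴ (case 3) > 2.944 × 10⁻⁶ m⁴ (case 4) > 2.099 × 10⁻⁶ m⁴ (case 1)
Final answer: 2, 3, 4, 1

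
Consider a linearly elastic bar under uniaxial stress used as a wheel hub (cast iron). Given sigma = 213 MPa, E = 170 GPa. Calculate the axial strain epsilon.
Model: a linearly elastic bar under uniaxial stress, so epsilon = sigma / E.
Convert to SI units:
  sigma = 213 MPa = 2.13 × 10⁸ Pa
  E = 170 GPa = 1.7 × 10¹¹ Pa
Substitute:
  epsilon = (2.13 × 10⁸) / (1.7 × 10¹¹)
  epsilon = 0.001253
Final answer: epsilon = 0.001253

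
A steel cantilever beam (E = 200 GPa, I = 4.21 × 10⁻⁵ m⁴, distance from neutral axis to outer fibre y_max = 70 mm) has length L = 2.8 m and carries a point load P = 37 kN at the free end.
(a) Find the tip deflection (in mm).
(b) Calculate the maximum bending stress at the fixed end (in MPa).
(a) Tip deflection of a cantilever with an end point load: δ = P·L^3 / (3·E·I). Convert P = 37 kN = 37000 N, E = 200 GPa = 2 × 10¹¹ Pa.
  δ = (37000 × 2.8^3) / (3 × (2 × 10¹¹) × (4.21 × 10⁻⁵)) = 0.03215 m = 32.15 mm
(b) Maximum bending moment at the fixed end: M = P·L = 37000 × 2.8 = 103600 N·m. Convert y_max = 70 mm = 0.07 m.
  σ = M·y_max / I = (103600 × 0.07) / (4.21 × 10⁻⁵) = 1.723 × 10⁸ Pa = 172.3 MPa
Final answer: (a) δ = 32.15 mm, (b) σ = 172.3 MPa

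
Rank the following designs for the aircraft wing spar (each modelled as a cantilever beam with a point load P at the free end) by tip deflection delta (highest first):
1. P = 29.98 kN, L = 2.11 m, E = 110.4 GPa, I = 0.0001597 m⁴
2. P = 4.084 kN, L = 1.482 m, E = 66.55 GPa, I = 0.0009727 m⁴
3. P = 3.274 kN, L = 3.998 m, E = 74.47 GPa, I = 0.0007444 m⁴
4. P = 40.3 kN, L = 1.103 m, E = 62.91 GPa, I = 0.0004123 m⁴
Model: a cantilever beam with a point load P at the free end, so delta = (P·L^3) / (3·E·I) (SI units).
  Case 1: delta = (29980 × 2.11^3) / (3 × (1.104 × 10¹¹) × 0.0001597) = 0.005325 m = 5.325 mm
  Case 2: delta = (4084 × 1.482^3) / (3 × (6.655 × 10¹⁰) × 0.0009727) = 6.845 × 10⁻⁵ m = 0.06845 mm
  Case 3: delta = (3274 × 3.998^3) / (3 × (7.447 × 10¹⁰) × 0.0007444) = 0.001258 m = 1.258 mm
  Case 4: delta = (40300 × 1.103^3) / (3 × (6.291 × 10¹⁰) × 0.0004123) = 0.000695 m = 0.695 mm
Ordering: 5.325 mm (case 1) > 1.258 mm (case 3) > 0.695 mm (case 4) > 0.06845 mm (case 2)
Final answer: 1, 3, 4, 2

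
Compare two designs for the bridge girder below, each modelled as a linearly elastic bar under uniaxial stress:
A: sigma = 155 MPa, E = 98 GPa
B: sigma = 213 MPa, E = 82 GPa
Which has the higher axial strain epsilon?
Model: a linearly elastic bar under uniaxial stress, so epsilon = sigma / E (SI units).
  A: epsilon = (1.55 × 10⁸) / (9.8 × 10¹⁰) = 0.001582
  B: epsilon = (2.13 × 10⁸) / (8.2 × 10¹⁰) = 0.002598
0.002598 > 0.001582, so B is larger.
Final answer: B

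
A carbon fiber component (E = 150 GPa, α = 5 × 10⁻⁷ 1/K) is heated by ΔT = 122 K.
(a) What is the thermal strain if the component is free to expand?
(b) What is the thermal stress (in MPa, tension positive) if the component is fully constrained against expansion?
(a) Free thermal strain ε_th = α·ΔT = (5 × 10⁻⁷) × 122 = 6.1 × 10⁻⁵
(b) Fully constrained, the expansion is suppressed, so σ = -E·α·ΔT. Convert E = 150 GPa = 1.5 × 10¹¹ Pa.
  σ = -(1.5 × 10¹¹) × (5 × 10⁻⁷) × 122 = -9.15 × 10⁶ Pa = -9.15 MPa (compressive)
Final answer: (a) ε_th = 6.1 × 10⁻⁵, (b) σ = -9.15 MPa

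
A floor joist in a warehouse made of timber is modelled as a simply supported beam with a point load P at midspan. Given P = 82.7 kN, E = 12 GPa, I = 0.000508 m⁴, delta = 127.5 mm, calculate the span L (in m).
Model: a simply supported beam with a point load P at midspan, so delta = (P·L^3) / (48·E·I).
Solve for L: L = ((48·delta·E·I) / P)^(1/3).
Convert to SI units:
  P = 82.7 kN = 82700 N
  E = 12 GPa = 1.2 × 10¹⁰ Pa
  delta = 127.5 mm = 0.1275 m
Substitute:
  L = ((48 × 0.1275 × (1.2 × 10¹⁰) × 0.000508) / 82700)^(1/3)
  L = 7.669 m
Final answer: L = 7.669 m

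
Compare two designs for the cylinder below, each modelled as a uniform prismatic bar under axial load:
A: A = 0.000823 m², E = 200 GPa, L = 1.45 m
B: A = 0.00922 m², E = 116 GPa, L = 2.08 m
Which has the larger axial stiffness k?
Model: a uniform prismatic bar under axial load, so k = (A·E) / L (SI units).
  A: k = (0.000823 × (2 × 10¹¹)) / 1.45 = 1.135 × 10⁸ N/m = 113.5 MN/m
  B: k = (0.00922 × (1.16 × 10¹¹)) / 2.08 = 5.142 × 10⁸ N/m = 514.2 MN/m
514.2 MN/m > 113.5 MN/m, so B is larger.
Final answer: B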